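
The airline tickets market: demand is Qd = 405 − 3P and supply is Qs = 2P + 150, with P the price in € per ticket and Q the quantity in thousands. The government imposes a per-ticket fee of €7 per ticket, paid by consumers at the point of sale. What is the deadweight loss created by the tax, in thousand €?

Before the tax: set 405 − 3P = 2P + 150 → P* = €51, Q* = 252.
With the tax collected from consumers, demand (in seller-price terms) shifts: Qd = 405 − 3(P + 7).
New equilibrium: consumers pay €53.8, producers receive €46.8, Q = 243.6. (Wedge: Pb − Ps = 7.)
Quantity falls by |ΔQ| = |252 − 243.6| = 8.4.
DWL = ½ · t · |ΔQ| = ½ · 7 · 8.4 = €29.4.

Deadweight loss = €29.4 thousand.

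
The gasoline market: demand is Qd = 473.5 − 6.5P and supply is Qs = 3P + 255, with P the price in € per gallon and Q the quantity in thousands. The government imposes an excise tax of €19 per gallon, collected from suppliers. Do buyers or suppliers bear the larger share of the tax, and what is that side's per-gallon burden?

Before the tax: set 473.5 − 6.5P = 3P + 255 → P* = €23, Q* = 324.
With the tax collected from suppliers, supply shifts: Qs = 3(P − 19) + 255.
New equilibrium: buyers pay €29, suppliers receive €10, Q = 285. (Wedge: Pb − Ps = 19.)
Per-gallon burden: buyers €6, suppliers €13.
Suppliers take the larger share because supply is less price-elastic here (demand slope 6.5 vs supply slope 3).
The less price-elastic side of the market bears the larger share of a per-unit tax.

Suppliers bear the larger share: €13 per gallon.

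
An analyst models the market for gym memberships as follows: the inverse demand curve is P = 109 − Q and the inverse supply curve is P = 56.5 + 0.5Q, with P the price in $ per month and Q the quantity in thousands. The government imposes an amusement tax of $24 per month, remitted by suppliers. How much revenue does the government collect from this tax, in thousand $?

Rewrite in direct form: Qd = 109 − P and Qs = 2P − 113.
Without the tax, 109 − P = 2P − 113 gives 3P = 222, so P* = $74 and Q* = 35.
With the tax collected from suppliers, supply shifts: Qs = 2(P − 24) − 113.
Solving gives Q = 19 with buyers paying $90 and suppliers receiving $66 (the $24 wedge).
Revenue = t · Q = 24 · 19 = $456.

Tax revenue = $456 thousand.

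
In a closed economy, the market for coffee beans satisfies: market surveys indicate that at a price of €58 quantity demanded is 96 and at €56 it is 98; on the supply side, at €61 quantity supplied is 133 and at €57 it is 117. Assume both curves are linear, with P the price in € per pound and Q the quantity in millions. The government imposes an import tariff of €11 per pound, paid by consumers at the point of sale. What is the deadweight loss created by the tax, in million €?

Deadweight loss = €48.4 million.

Demand slope: (98 − 96)/(56 − 58) = -1, so Qd = 154 − P.
Supply slope: (117 − 133)/(57 − 61) = 4, so Qs = 4P − 111.
Before the tax: set 154 − P = 4P − 111 → P* = €53, Q* = 101.
With the tax collected from consumers, demand (in seller-price terms) shifts: Qd = 154 − (P + 11).
Solving gives Q = 92.2 with consumers paying €61.8 and sellers receiving €50.8 (the €11 wedge).
Quantity falls by |ΔQ| = |101 − 92.2| = 8.8.
DWL = ½ · t · |ΔQ| = ½ · 11 · 8.8 = €48.4.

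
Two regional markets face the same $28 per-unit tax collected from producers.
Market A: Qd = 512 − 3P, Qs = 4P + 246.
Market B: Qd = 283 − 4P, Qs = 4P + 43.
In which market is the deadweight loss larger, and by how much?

Market B, by $112.

Market A: pre-tax P* = $38, Q* = 398; post-tax Q = 350; deadweight loss = $672.
Market B: pre-tax P* = $30, Q* = 163; post-tax Q = 107; deadweight loss = $784.
Difference: $672 vs $784 → market B is larger by $112.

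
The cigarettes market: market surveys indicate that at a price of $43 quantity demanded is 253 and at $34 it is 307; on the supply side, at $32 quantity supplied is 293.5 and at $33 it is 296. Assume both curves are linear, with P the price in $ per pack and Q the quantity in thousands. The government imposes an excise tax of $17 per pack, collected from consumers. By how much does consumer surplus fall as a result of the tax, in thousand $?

Demand slope: (307 − 253)/(34 − 43) = -6, so Qd = 511 − 6P.
Supply slope: (296 − 293.5)/(33 − 32) = 2.5, so Qs = 2.5P + 213.5.
Without the tax, 511 − 6P = 2.5P + 213.5 gives 8.5P = 297.5, so P* = $35 and Q* = 301.
With the tax collected from consumers, demand (in seller-price terms) shifts: Qd = 511 − 6(P + 17).
Solving gives Q = 271 with consumers paying $40 and suppliers receiving $23 (the $17 wedge).
ΔCS is the trapezoid between Q = 271 and Q = 301 of height $5: ½ · (301 + 271) · 5 = $1430.

Consumer surplus falls by $1430 thousand.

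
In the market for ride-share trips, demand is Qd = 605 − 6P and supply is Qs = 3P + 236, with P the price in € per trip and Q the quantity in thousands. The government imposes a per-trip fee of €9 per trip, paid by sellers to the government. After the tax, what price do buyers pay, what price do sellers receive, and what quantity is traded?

Before the tax: set 605 − 6P = 3P + 236 → P* = €41, Q* = 359.
With the tax collected from sellers, supply shifts: Qs = 3(P − 9) + 236.
Solving gives Q = 341 with buyers paying €44 and sellers receiving €35 (the €9 wedge).
The less price-elastic side of the market bears the larger share of a per-unit tax.

Buyers pay €44; sellers receive €35; quantity = 341.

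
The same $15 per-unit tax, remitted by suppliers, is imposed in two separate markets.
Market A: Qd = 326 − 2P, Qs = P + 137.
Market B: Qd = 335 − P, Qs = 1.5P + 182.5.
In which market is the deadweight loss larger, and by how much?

Market A, by $7.5.

Market A: pre-tax P* = $63, Q* = 200; post-tax Q = 190; deadweight loss = $75.
Market B: pre-tax P* = $61, Q* = 274; post-tax Q = 265; deadweight loss = $67.5.
Difference: $75 vs $67.5 → market A is larger by $7.5.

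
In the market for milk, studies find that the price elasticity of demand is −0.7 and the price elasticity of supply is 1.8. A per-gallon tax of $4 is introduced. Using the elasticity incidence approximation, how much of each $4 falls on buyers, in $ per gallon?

Incidence ratio: buyers' share ≈ εs / (εs + |εd|) = 1.8 / (1.8 + 0.7) = 0.72.
So buyers bear ≈ 0.72 × $4 = $2.88; producers bear $1.12.

Buyers bear ≈ $2.88 per gallon.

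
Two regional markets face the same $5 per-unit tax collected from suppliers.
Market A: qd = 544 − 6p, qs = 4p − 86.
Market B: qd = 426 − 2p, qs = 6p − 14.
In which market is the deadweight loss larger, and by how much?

Market A: pre-tax p* = $63, q* = 166; post-tax q = 154; deadweight loss = $30.
Market B: pre-tax p* = $55, q* = 316; post-tax q = 308.5; deadweight loss = $18.75.
Difference: $30 vs $18.75 → market A is larger by $11.25.

Market A, by $11.25.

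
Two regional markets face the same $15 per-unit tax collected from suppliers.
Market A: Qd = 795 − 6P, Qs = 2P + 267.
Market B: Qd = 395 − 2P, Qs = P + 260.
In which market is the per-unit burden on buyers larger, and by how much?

Market A: pre-tax P* = $66, Q* = 399; post-tax Q = 376.5; per-unit burden on buyers = $3.75.
Market B: pre-tax P* = $45, Q* = 305; post-tax Q = 295; per-unit burden on buyers = $5.
Difference: $3.75 vs $5 → market B is larger by $1.25.

Market B, by $1.25.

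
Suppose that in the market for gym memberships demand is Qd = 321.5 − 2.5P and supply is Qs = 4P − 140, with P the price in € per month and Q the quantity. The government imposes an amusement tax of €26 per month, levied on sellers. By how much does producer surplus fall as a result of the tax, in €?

Before the tax: set 321.5 − 2.5P = 4P − 140 → P* = €71, Q* = 144.
With the tax collected from sellers, supply shifts: Qs = 4(P − 26) − 140.
New equilibrium: buyers pay €87, sellers receive €61, Q = 104. (Wedge: Pb − Ps = 26.)
ΔPS is the trapezoid between Q = 104 and Q = 144 of height €10: ½ · (144 + 104) · 10 = €1240.

Producer surplus falls by €1240.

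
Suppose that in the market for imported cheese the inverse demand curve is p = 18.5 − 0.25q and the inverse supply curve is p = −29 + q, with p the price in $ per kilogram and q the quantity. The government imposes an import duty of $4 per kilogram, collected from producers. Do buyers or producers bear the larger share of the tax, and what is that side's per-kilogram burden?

Producers bear the larger share: $3.2 per kilogram.

Inverting to q(p) form: qd = 74 − 4p; qs = p + 29.
Without the tax, 74 − 4p = p + 29 gives 5p = 45, so p* = $9 and q* = 38.
With the tax collected from producers, supply shifts: qs = (p − 4) + 29.
New equilibrium: buyers pay $9.8, producers receive $5.8, q = 34.8. (Wedge: pb − ps = 4.)
Per-kilogram burden: buyers $0.8, producers $3.2.
Producers take the larger share because supply is less price-elastic here (demand slope 4 vs supply slope 1).
The less price-elastic side of the market bears the larger share of a per-unit tax.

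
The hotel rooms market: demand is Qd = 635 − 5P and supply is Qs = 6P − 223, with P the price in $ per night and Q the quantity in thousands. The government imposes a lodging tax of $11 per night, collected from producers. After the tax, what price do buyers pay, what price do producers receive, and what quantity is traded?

Buyers pay $84; producers receive $73; quantity = 215.

Before the tax: set 635 − 5P = 6P − 223 → P* = $78, Q* = 245.
With the tax collected from producers, supply shifts: Qs = 6(P − 11) − 223.
Solving gives Q = 215 with buyers paying $84 and producers receiving $73 (the $11 wedge).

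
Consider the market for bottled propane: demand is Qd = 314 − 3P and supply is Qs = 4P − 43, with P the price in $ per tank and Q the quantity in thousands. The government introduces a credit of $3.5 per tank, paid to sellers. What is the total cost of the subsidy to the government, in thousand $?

Government outlay = $584.5 thousand.

Without the subsidy, 314 − 3P = 4P − 43 gives 7P = 357, so P* = $51 and Q* = 161.
With a per-unit subsidy paid to sellers, each receives P + 3.5 per unit sold, so supply becomes Qs = 4(P + 3.5) − 43.
New equilibrium: consumers pay $49, sellers receive $52.5, Q = 167. (Wedge: Pb − Ps = −3.5.)
Outlay = t · Q = 3.5 · 167 = $584.5.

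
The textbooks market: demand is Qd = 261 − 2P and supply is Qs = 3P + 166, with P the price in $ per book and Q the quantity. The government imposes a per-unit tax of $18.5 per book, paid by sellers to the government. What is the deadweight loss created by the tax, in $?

Before the tax: set 261 − 2P = 3P + 166 → P* = $19, Q* = 223.
With the tax collected from sellers, supply shifts: Qs = 3(P − 18.5) + 166.
Solving gives Q = 200.8 with buyers paying $30.1 and sellers receiving $11.6 (the $18.5 wedge).
Quantity falls by |ΔQ| = |223 − 200.8| = 22.2.
DWL = ½ · t · |ΔQ| = ½ · 18.5 · 22.2 = $205.35.

Deadweight loss = $205.35.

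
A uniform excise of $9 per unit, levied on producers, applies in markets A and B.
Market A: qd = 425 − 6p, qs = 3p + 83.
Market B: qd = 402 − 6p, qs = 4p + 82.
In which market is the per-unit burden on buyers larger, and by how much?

Market B, by $0.6.

Market A: pre-tax p* = $38, q* = 197; post-tax q = 179; per-unit burden on buyers = $3.
Market B: pre-tax p* = $32, q* = 210; post-tax q = 188.4; per-unit burden on buyers = $3.6.
Difference: $3 vs $3.6 → market B is larger by $0.6.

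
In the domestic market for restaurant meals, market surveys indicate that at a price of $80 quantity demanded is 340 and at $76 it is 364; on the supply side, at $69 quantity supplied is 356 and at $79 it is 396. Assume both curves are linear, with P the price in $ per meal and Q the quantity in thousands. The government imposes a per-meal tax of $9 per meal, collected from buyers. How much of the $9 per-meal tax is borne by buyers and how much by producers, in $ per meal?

Buyers bear $3.6 per meal; producers bear $5.4 per meal.

Demand slope: (364 − 340)/(76 − 80) = -6, so Qd = 820 − 6P.
Supply slope: (396 − 356)/(79 − 69) = 4, so Qs = 4P + 80.
Before the tax: set 820 − 6P = 4P + 80 → P* = $74, Q* = 376.
With the tax collected from buyers, demand (in seller-price terms) shifts: Qd = 820 − 6(P + 9).
Solving gives Q = 354.4 with buyers paying $77.6 and producers receiving $68.6 (the $9 wedge).
Burden on buyers: $3.6; on producers: $5.4. (They sum to $9.)
The less price-elastic side of the market bears the larger share of a per-unit tax.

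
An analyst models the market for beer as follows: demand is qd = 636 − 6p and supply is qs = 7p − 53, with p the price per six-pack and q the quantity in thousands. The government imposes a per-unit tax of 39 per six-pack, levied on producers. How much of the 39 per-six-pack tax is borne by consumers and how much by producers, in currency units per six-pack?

Before the tax: set 636 − 6p = 7p − 53 → p* = 53, q* = 318.
With the tax collected from producers, supply shifts: qs = 7(p − 39) − 53.
New equilibrium: consumers pay 74, producers receive 35, q = 192. (Wedge: pb − ps = 39.)
Burden on consumers: 21; on producers: 18. (They sum to 39.)
The less price-elastic side of the market bears the larger share of a per-unit tax.

Consumers bear 21 per six-pack; producers bear 18 per six-pack.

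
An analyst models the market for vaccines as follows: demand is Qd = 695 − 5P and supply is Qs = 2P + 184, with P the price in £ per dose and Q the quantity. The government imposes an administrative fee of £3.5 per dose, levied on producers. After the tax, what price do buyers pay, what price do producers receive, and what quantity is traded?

Before the tax: set 695 − 5P = 2P + 184 → P* = £73, Q* = 330.
With the tax collected from producers, supply shifts: Qs = 2(P − 3.5) + 184.
Solving gives Q = 325 with buyers paying £74 and producers receiving £70.5 (the £3.5 wedge).
The less price-elastic side of the market bears the larger share of a per-unit tax.

Buyers pay £74; producers receive £70.5; quantity = 325.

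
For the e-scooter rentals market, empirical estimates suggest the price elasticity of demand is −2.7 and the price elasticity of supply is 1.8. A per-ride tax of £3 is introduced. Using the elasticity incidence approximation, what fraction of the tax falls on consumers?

Consumers' share ≈ 0.4.

Incidence ratio: consumers' share ≈ εs / (εs + |εd|) = 1.8 / (1.8 + 2.7) = 0.4.
Supply is the less elastic side, so consumers bear the smaller share.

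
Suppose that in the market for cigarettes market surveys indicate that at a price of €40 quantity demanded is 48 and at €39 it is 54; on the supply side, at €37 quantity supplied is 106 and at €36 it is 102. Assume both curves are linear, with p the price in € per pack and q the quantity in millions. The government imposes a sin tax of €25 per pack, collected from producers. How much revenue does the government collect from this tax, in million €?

Tax revenue = €750 million.

Demand slope: (54 − 48)/(39 − 40) = -6, so qd = 288 − 6p.
Supply slope: (102 − 106)/(36 − 37) = 4, so qs = 4p − 42.
Without the tax, 288 − 6p = 4p − 42 gives 10p = 330, so p* = €33 and q* = 90.
With the tax collected from producers, supply shifts: qs = 4(p − 25) − 42.
New equilibrium: consumers pay €43, producers receive €18, q = 30. (Wedge: pb − ps = 25.)
Revenue = t · Q = 25 · 30 = €750.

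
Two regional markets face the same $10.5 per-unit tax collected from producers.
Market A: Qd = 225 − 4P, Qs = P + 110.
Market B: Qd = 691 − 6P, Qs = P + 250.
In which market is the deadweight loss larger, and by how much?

Market B, by $3.15.

Market A: pre-tax P* = $23, Q* = 133; post-tax Q = 124.6; deadweight loss = $44.1.
Market B: pre-tax P* = $63, Q* = 313; post-tax Q = 304; deadweight loss = $47.25.
Difference: $44.1 vs $47.25 → market B is larger by $3.15.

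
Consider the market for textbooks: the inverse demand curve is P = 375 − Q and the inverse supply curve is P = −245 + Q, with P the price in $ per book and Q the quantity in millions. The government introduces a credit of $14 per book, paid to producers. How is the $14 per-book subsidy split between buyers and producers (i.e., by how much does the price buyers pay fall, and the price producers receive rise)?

Inverting to Q(P) form: Qd = 375 − P; Qs = P + 245.
Without the subsidy, 375 − P = P + 245 gives 2P = 130, so P* = $65 and Q* = 310.
With a per-unit subsidy paid to producers, each receives P + 14 per unit sold, so supply becomes Qs = (P + 14) + 245.
Solving gives Q = 317 with buyers paying $58 and producers receiving $72 (the $14 wedge).
Gain to buyers: $7; to producers: $7. (They sum to $14.)

Buyers gain $7 per book; producers gain $7 per book.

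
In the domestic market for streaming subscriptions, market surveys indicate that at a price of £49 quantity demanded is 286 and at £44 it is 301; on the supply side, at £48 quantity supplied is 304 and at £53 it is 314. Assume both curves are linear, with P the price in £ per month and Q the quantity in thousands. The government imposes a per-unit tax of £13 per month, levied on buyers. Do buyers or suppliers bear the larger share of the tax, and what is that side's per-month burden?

Demand slope: (301 − 286)/(44 − 49) = -3, so Qd = 433 − 3P.
Supply slope: (314 − 304)/(53 − 48) = 2, so Qs = 2P + 208.
Before the tax: set 433 − 3P = 2P + 208 → P* = £45, Q* = 298.
With the tax collected from buyers, demand (in seller-price terms) shifts: Qd = 433 − 3(P + 13).
Solving gives Q = 282.4 with buyers paying £50.2 and suppliers receiving £37.2 (the £13 wedge).
Per-month burden: buyers £5.2, suppliers £7.8.
Suppliers take the larger share because supply is less price-elastic here (demand slope 3 vs supply slope 2).

Suppliers bear the larger share: £7.8 per month.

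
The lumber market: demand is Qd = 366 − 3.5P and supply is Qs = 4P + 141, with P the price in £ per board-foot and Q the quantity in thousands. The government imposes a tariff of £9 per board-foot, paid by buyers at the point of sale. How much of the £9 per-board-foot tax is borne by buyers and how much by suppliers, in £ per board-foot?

Buyers bear £4.8 per board-foot; suppliers bear £4.2 per board-foot.

Without the tax, 366 − 3.5P = 4P + 141 gives 7.5P = 225, so P* = £30 and Q* = 261.
With the tax collected from buyers, demand (in seller-price terms) shifts: Qd = 366 − 3.5(P + 9).
Solving gives Q = 244.2 with buyers paying £34.8 and suppliers receiving £25.8 (the £9 wedge).
Burden on buyers: £4.8; on suppliers: £4.2. (They sum to £9.)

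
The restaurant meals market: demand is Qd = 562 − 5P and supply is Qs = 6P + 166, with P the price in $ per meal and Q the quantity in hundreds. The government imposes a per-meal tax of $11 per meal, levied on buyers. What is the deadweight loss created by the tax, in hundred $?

Deadweight loss = $165 hundred.

Without the tax, 562 − 5P = 6P + 166 gives 11P = 396, so P* = $36 and Q* = 382.
With the tax collected from buyers, demand (in seller-price terms) shifts: Qd = 562 − 5(P + 11).
Solving gives Q = 352 with buyers paying $42 and producers receiving $31 (the $11 wedge).
Quantity falls by |ΔQ| = |382 − 352| = 30.
DWL = ½ · t · |ΔQ| = ½ · 11 · 30 = $165.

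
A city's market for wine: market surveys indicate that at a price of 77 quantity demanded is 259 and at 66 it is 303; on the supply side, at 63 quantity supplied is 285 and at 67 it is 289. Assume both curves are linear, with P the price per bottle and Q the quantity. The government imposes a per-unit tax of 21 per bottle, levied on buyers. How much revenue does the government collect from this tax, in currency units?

Demand slope: (303 − 259)/(66 − 77) = -4, so Qd = 567 − 4P.
Supply slope: (289 − 285)/(67 − 63) = 1, so Qs = P + 222.
Before the tax: set 567 − 4P = P + 222 → P* = 69, Q* = 291.
With the tax collected from buyers, demand (in seller-price terms) shifts: Qd = 567 − 4(P + 21).
New equilibrium: buyers pay 73.2, producers receive 52.2, Q = 274.2. (Wedge: Pb − Ps = 21.)
Revenue = t · Q = 21 · 274.2 = 5758.2.

Tax revenue = 5758.2.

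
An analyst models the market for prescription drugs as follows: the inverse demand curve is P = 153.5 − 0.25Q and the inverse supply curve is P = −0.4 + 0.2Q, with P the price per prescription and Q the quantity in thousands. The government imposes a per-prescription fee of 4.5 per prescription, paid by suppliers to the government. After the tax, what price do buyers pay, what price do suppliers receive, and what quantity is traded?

Buyers pay 70.5; suppliers receive 66; quantity = 332.

Inverting to Q(P) form: Qd = 614 − 4P; Qs = 5P + 2.
Before the tax: set 614 − 4P = 5P + 2 → P* = 68, Q* = 342.
With the tax collected from suppliers, supply shifts: Qs = 5(P − 4.5) + 2.
Solving gives Q = 332 with buyers paying 70.5 and suppliers receiving 66 (the 4.5 wedge).
The less price-elastic side of the market bears the larger share of a per-unit tax.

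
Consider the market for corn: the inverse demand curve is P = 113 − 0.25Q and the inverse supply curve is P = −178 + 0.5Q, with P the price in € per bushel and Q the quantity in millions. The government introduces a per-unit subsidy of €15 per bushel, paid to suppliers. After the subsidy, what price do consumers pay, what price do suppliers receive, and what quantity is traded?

Rewrite in direct form: Qd = 452 − 4P and Qs = 2P + 356.
Without the subsidy, 452 − 4P = 2P + 356 gives 6P = 96, so P* = €16 and Q* = 388.
With a per-unit subsidy paid to suppliers, each receives P + 15 per unit sold, so supply becomes Qs = 2(P + 15) + 356.
New equilibrium: consumers pay €11, suppliers receive €26, Q = 408. (Wedge: Pb − Ps = −15.)

Consumers pay €11; suppliers receive €26; quantity = 408.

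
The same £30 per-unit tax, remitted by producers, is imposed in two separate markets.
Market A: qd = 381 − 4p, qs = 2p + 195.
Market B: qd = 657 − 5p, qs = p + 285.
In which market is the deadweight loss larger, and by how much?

Market A: pre-tax p* = £31, q* = 257; post-tax q = 217; deadweight loss = £600.
Market B: pre-tax p* = £62, q* = 347; post-tax q = 322; deadweight loss = £375.
Difference: £600 vs £375 → market A is larger by £225.

Market A, by £225.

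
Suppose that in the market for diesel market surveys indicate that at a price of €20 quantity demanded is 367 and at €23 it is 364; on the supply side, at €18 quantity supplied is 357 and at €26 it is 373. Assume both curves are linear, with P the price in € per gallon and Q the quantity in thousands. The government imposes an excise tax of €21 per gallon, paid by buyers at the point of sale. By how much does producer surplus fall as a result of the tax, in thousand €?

Demand slope: (364 − 367)/(23 − 20) = -1, so Qd = 387 − P.
Supply slope: (373 − 357)/(26 − 18) = 2, so Qs = 2P + 321.
Before the tax: set 387 − P = 2P + 321 → P* = €22, Q* = 365.
With the tax collected from buyers, demand (in seller-price terms) shifts: Qd = 387 − (P + 21).
New equilibrium: buyers pay €36, suppliers receive €15, Q = 351. (Wedge: Pb − Ps = 21.)
ΔPS is the trapezoid between Q = 351 and Q = 365 of height €7: ½ · (365 + 351) · 7 = €2506.

Producer surplus falls by €2506 thousand.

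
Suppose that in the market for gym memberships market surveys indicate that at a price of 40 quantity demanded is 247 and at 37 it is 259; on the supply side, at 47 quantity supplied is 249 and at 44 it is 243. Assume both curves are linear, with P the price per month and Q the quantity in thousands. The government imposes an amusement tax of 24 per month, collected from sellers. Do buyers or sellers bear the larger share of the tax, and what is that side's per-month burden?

Demand slope: (259 − 247)/(37 − 40) = -4, so Qd = 407 − 4P.
Supply slope: (243 − 249)/(44 − 47) = 2, so Qs = 2P + 155.
Without the tax, 407 − 4P = 2P + 155 gives 6P = 252, so P* = 42 and Q* = 239.
With the tax collected from sellers, supply shifts: Qs = 2(P − 24) + 155.
Solving gives Q = 207 with buyers paying 50 and sellers receiving 26 (the 24 wedge).
Per-month burden: buyers 8, sellers 16.
Sellers take the larger share because supply is less price-elastic here (demand slope 4 vs supply slope 2).

Sellers bear the larger share: 16 per month.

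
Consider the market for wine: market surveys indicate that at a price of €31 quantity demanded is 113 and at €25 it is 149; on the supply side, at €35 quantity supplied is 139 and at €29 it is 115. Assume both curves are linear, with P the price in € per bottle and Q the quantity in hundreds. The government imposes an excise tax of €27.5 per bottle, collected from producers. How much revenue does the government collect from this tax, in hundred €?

Demand slope: (149 − 113)/(25 − 31) = -6, so Qd = 299 − 6P.
Supply slope: (115 − 139)/(29 − 35) = 4, so Qs = 4P − 1.
Without the tax, 299 − 6P = 4P − 1 gives 10P = 300, so P* = €30 and Q* = 119.
With the tax collected from producers, supply shifts: Qs = 4(P − 27.5) − 1.
New equilibrium: consumers pay €41, producers receive €13.5, Q = 53. (Wedge: Pb − Ps = 27.5.)
Revenue = t · Q = 27.5 · 53 = €1457.5.

Tax revenue = €1457.5 hundred.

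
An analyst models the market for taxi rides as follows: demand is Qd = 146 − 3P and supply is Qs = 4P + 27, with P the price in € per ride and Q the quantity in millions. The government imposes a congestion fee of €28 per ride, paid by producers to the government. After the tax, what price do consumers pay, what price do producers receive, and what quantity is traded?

Before the tax: set 146 − 3P = 4P + 27 → P* = €17, Q* = 95.
With the tax collected from producers, supply shifts: Qs = 4(P − 28) + 27.
Solving gives Q = 47 with consumers paying €33 and producers receiving €5 (the €28 wedge).

Consumers pay €33; producers receive €5; quantity = 47.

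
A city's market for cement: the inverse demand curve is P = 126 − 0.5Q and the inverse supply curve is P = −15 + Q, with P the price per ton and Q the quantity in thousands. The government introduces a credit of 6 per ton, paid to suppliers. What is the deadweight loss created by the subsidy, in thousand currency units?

Rewrite in direct form: Qd = 252 − 2P and Qs = P + 15.
Without the subsidy, 252 − 2P = P + 15 gives 3P = 237, so P* = 79 and Q* = 94.
With a per-unit subsidy paid to suppliers, each receives P + 6 per unit sold, so supply becomes Qs = (P + 6) + 15.
Solving gives Q = 98 with buyers paying 77 and suppliers receiving 83 (the 6 wedge).
Quantity rises by |ΔQ| = |94 − 98| = 4.
DWL = ½ · t · |ΔQ| = ½ · 6 · 4 = 12.

Deadweight loss = 12 thousand.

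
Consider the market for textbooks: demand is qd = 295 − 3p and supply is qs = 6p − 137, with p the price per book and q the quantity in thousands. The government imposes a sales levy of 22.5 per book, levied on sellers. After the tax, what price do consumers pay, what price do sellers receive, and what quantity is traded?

Before the tax: set 295 − 3p = 6p − 137 → p* = 48, q* = 151.
With the tax collected from sellers, supply shifts: qs = 6(p − 22.5) − 137.
New equilibrium: consumers pay 63, sellers receive 40.5, q = 106. (Wedge: pb − ps = 22.5.)

Consumers pay 63; sellers receive 40.5; quantity = 106.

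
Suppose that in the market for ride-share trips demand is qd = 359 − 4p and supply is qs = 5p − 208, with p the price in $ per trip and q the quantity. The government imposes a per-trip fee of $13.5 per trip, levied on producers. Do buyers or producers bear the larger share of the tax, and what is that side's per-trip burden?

Before the tax: set 359 − 4p = 5p − 208 → p* = $63, q* = 107.
With the tax collected from producers, supply shifts: qs = 5(p − 13.5) − 208.
New equilibrium: buyers pay $70.5, producers receive $57, q = 77. (Wedge: pb − ps = 13.5.)
Per-trip burden: buyers $7.5, producers $6.
Buyers take the larger share because demand is less price-elastic here (demand slope 4 vs supply slope 5).

Buyers bear the larger share: $7.5 per trip.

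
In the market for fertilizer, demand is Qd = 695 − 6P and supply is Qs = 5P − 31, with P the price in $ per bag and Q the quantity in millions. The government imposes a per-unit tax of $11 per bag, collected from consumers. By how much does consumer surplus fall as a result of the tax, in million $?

Before the tax: set 695 − 6P = 5P − 31 → P* = $66, Q* = 299.
With the tax collected from consumers, demand (in seller-price terms) shifts: Qd = 695 − 6(P + 11).
Solving gives Q = 269 with consumers paying $71 and sellers receiving $60 (the $11 wedge).
ΔCS is the trapezoid between Q = 269 and Q = 299 of height $5: ½ · (299 + 269) · 5 = $1420.

Consumer surplus falls by $1420 million.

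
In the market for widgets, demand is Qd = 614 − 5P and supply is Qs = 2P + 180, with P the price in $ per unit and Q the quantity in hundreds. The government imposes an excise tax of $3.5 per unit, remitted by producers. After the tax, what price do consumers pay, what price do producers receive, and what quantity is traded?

Consumers pay $63; producers receive $59.5; quantity = 299.

Without the tax, 614 − 5P = 2P + 180 gives 7P = 434, so P* = $62 and Q* = 304.
With the tax collected from producers, supply shifts: Qs = 2(P − 3.5) + 180.
Solving gives Q = 299 with consumers paying $63 and producers receiving $59.5 (the $3.5 wedge).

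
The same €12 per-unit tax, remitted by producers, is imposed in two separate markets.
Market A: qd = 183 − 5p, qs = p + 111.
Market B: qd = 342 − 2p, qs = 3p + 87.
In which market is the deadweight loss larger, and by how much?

Market B, by €26.4.

Market A: pre-tax p* = €12, q* = 123; post-tax q = 113; deadweight loss = €60.
Market B: pre-tax p* = €51, q* = 240; post-tax q = 225.6; deadweight loss = €86.4.
Difference: €60 vs €86.4 → market B is larger by €26.4.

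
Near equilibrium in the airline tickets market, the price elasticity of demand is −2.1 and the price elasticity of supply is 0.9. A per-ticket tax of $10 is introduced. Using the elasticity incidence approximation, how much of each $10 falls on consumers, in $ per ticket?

Consumers bear ≈ $3 per ticket.

Incidence ratio: consumers' share ≈ εs / (εs + |εd|) = 0.9 / (0.9 + 2.1) = 0.3.
So consumers bear ≈ 0.3 × $10 = $3; suppliers bear $7.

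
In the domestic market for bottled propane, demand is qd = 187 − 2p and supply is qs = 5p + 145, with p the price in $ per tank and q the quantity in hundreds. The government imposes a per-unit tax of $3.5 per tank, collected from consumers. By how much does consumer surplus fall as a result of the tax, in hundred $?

Without the tax, 187 − 2p = 5p + 145 gives 7p = 42, so p* = $6 and q* = 175.
With the tax collected from consumers, demand (in seller-price terms) shifts: qd = 187 − 2(p + 3.5).
New equilibrium: consumers pay $8.5, producers receive $5, q = 170. (Wedge: pb − ps = 3.5.)
ΔCS is the trapezoid between Q = 170 and Q = 175 of height $2.5: ½ · (175 + 170) · 2.5 = $431.25.

Consumer surplus falls by $431.25 hundred.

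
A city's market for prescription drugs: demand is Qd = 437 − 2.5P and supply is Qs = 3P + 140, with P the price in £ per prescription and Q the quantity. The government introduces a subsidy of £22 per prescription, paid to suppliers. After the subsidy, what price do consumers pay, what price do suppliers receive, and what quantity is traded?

Consumers pay £42; suppliers receive £64; quantity = 332.

Without the subsidy, 437 − 2.5P = 3P + 140 gives 5.5P = 297, so P* = £54 and Q* = 302.
With a per-unit subsidy paid to suppliers, each receives P + 22 per unit sold, so supply becomes Qs = 3(P + 22) + 140.
Solving gives Q = 332 with consumers paying £42 and suppliers receiving £64 (the £22 wedge).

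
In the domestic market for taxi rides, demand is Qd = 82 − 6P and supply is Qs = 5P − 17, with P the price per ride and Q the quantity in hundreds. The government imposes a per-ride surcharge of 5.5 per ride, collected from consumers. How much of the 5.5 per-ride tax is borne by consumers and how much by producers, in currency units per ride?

Consumers bear 2.5 per ride; producers bear 3 per ride.

Without the tax, 82 − 6P = 5P − 17 gives 11P = 99, so P* = 9 and Q* = 28.
With the tax collected from consumers, demand (in seller-price terms) shifts: Qd = 82 − 6(P + 5.5).
Solving gives Q = 13 with consumers paying 11.5 and producers receiving 6 (the 5.5 wedge).
Burden on consumers: 2.5; on producers: 3. (They sum to 5.5.)
The less price-elastic side of the market bears the larger share of a per-unit tax.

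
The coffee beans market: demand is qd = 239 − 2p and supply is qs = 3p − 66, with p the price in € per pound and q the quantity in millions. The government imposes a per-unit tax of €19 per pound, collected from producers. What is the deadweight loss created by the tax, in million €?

Before the tax: set 239 − 2p = 3p − 66 → p* = €61, q* = 117.
With the tax collected from producers, supply shifts: qs = 3(p − 19) − 66.
Solving gives q = 94.2 with buyers paying €72.4 and producers receiving €53.4 (the €19 wedge).
Quantity falls by |ΔQ| = |117 − 94.2| = 22.8.
DWL = ½ · t · |ΔQ| = ½ · 19 · 22.8 = €216.6.

Deadweight loss = €216.6 million.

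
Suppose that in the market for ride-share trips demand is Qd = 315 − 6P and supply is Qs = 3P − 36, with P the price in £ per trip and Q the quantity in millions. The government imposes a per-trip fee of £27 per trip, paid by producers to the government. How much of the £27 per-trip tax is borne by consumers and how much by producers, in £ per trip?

Without the tax, 315 − 6P = 3P − 36 gives 9P = 351, so P* = £39 and Q* = 81.
With the tax collected from producers, supply shifts: Qs = 3(P − 27) − 36.
Solving gives Q = 27 with consumers paying £48 and producers receiving £21 (the £27 wedge).
Burden on consumers: £9; on producers: £18. (They sum to £27.)
The less price-elastic side of the market bears the larger share of a per-unit tax.

Consumers bear £9 per trip; producers bear £18 per trip.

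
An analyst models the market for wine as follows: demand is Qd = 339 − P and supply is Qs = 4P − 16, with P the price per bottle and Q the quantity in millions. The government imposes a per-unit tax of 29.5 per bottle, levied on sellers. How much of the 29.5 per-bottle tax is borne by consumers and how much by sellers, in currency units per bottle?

Consumers bear 23.6 per bottle; sellers bear 5.9 per bottle.

Without the tax, 339 − P = 4P − 16 gives 5P = 355, so P* = 71 and Q* = 268.
With the tax collected from sellers, supply shifts: Qs = 4(P − 29.5) − 16.
Solving gives Q = 244.4 with consumers paying 94.6 and sellers receiving 65.1 (the 29.5 wedge).
Burden on consumers: 23.6; on sellers: 5.9. (They sum to 29.5.)
The less price-elastic side of the market bears the larger share of a per-unit tax.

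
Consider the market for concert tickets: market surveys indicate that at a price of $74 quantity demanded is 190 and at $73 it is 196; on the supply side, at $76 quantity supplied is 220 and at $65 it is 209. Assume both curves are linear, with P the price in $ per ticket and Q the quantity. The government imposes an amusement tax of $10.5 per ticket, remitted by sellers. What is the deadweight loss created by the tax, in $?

Deadweight loss = $47.25.

Demand slope: (196 − 190)/(73 − 74) = -6, so Qd = 634 − 6P.
Supply slope: (209 − 220)/(65 − 76) = 1, so Qs = P + 144.
Without the tax, 634 − 6P = P + 144 gives 7P = 490, so P* = $70 and Q* = 214.
With the tax collected from sellers, supply shifts: Qs = (P − 10.5) + 144.
Solving gives Q = 205 with consumers paying $71.5 and sellers receiving $61 (the $10.5 wedge).
Quantity falls by |ΔQ| = |214 − 205| = 9.
DWL = ½ · t · |ΔQ| = ½ · 10.5 · 9 = $47.25.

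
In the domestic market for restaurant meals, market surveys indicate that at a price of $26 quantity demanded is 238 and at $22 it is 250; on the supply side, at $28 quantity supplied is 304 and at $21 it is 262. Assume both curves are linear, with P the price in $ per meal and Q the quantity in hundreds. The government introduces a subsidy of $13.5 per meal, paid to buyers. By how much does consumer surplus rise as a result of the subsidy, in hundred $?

Demand slope: (250 − 238)/(22 − 26) = -3, so Qd = 316 − 3P.
Supply slope: (262 − 304)/(21 − 28) = 6, so Qs = 6P + 136.
Without the subsidy, 316 − 3P = 6P + 136 gives 9P = 180, so P* = $20 and Q* = 256.
With a per-unit subsidy paid to buyers, each effectively pays P − 13.5, so demand becomes Qd = 316 − 3(P − 13.5).
New equilibrium: buyers pay $11, producers receive $24.5, Q = 283. (Wedge: Pb − Ps = −13.5.)
ΔCS is the trapezoid between Q = 283 and Q = 256 of height $9: ½ · (256 + 283) · 9 = $2425.5.

Consumer surplus rises by $2425.5 hundred.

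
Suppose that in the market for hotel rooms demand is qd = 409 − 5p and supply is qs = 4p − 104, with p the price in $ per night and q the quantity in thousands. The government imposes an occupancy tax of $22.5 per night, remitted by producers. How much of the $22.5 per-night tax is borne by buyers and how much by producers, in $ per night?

Buyers bear $10 per night; producers bear $12.5 per night.

Without the tax, 409 − 5p = 4p − 104 gives 9p = 513, so p* = $57 and q* = 124.
With the tax collected from producers, supply shifts: qs = 4(p − 22.5) − 104.
New equilibrium: buyers pay $67, producers receive $44.5, q = 74. (Wedge: pb − ps = 22.5.)
Burden on buyers: $10; on producers: $12.5. (They sum to $22.5.)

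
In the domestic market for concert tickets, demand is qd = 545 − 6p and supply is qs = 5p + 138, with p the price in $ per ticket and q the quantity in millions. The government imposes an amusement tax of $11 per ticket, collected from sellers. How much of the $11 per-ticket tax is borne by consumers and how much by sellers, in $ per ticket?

Without the tax, 545 − 6p = 5p + 138 gives 11p = 407, so p* = $37 and q* = 323.
With the tax collected from sellers, supply shifts: qs = 5(p − 11) + 138.
Solving gives q = 293 with consumers paying $42 and sellers receiving $31 (the $11 wedge).
Burden on consumers: $5; on sellers: $6. (They sum to $11.)

Consumers bear $5 per ticket; sellers bear $6 per ticket.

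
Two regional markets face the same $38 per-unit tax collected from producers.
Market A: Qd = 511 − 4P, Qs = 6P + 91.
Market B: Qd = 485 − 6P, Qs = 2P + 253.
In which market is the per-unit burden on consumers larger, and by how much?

Market A, by $13.3.

Market A: pre-tax P* = $42, Q* = 343; post-tax Q = 251.8; per-unit burden on consumers = $22.8.
Market B: pre-tax P* = $29, Q* = 311; post-tax Q = 254; per-unit burden on consumers = $9.5.
Difference: $22.8 vs $9.5 → market A is larger by $13.3.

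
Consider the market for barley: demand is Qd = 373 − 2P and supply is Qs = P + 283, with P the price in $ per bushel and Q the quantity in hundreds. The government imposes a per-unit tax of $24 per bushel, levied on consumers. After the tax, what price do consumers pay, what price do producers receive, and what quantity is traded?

Consumers pay $38; producers receive $14; quantity = 297.

Without the tax, 373 − 2P = P + 283 gives 3P = 90, so P* = $30 and Q* = 313.
With the tax collected from consumers, demand (in seller-price terms) shifts: Qd = 373 − 2(P + 24).
Solving gives Q = 297 with consumers paying $38 and producers receiving $14 (the $24 wedge).
The less price-elastic side of the market bears the larger share of a per-unit tax.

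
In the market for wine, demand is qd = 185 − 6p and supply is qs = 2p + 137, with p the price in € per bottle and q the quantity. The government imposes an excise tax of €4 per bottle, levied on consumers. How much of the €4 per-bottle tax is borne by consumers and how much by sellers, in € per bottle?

Before the tax: set 185 − 6p = 2p + 137 → p* = €6, q* = 149.
With the tax collected from consumers, demand (in seller-price terms) shifts: qd = 185 − 6(p + 4).
Solving gives q = 143 with consumers paying €7 and sellers receiving €3 (the €4 wedge).
Burden on consumers: €1; on sellers: €3. (They sum to €4.)
The less price-elastic side of the market bears the larger share of a per-unit tax.

Consumers bear €1 per bottle; sellers bear €3 per bottle.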